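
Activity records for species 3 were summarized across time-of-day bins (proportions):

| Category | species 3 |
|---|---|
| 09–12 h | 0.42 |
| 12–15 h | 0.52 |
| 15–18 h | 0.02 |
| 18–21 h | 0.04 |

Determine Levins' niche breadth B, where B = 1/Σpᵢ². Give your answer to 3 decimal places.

2.228

Σpᵢ² = 0.42² + 0.52² + 0.02² + 0.04² = 0.1764 + 0.2704 + 0.0004 + 0.0016 = 0.4488
B = 1 / 0.4488 = 2.22816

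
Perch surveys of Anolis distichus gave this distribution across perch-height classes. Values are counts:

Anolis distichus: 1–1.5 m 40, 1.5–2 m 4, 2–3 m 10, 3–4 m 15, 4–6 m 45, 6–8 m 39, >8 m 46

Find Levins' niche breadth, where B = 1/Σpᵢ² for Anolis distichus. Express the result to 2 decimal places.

5.21

Proportions for Anolis distichus (n=199): 40/199=0.2010, 4/199=0.0201, 10/199=0.0503, 15/199=0.0754, 45/199=0.2261, 39/199=0.1960, 46/199=0.2312
Σpᵢ² = 0.2010² + 0.0201² + 0.0503² + 0.0754² + 0.2261² + 0.1960² + 0.2312² = 0.040401 + 0.000404 + 0.002530 + 0.005685 + 0.051121 + 0.038416 + 0.053453 = 0.192010
B = 1 / 0.192010 = 5.2081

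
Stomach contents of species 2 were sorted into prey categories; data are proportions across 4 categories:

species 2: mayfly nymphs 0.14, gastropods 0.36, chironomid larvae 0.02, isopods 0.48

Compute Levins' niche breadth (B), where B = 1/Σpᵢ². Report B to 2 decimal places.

2.63

Σpᵢ² = 0.14² + 0.36² + 0.02² + 0.48² = 0.0196 + 0.1296 + 0.0004 + 0.2304 = 0.3800
B = 1 / 0.3800 = 2.6316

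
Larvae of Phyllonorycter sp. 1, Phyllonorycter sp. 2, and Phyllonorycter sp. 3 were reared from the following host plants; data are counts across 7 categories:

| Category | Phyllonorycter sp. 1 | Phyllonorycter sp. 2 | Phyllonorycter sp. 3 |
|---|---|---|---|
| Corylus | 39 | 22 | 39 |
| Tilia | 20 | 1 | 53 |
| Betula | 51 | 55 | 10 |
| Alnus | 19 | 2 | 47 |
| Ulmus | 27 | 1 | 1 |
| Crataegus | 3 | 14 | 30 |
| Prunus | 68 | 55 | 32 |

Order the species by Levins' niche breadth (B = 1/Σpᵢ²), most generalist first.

Phyllonorycter sp. 3 > Phyllonorycter sp. 1 > Phyllonorycter sp. 2

Proportions for Phyllonorycter sp. 1 (n=227): 39/227=0.1718, 20/227=0.0881, 51/227=0.2247, 19/227=0.0837, 27/227=0.1189, 3/227=0.0132, 68/227=0.2996
Proportions for Phyllonorycter sp. 2 (n=150): 22/150=0.1467, 1/150=0.0067, 55/150=0.3667, 2/150=0.0133, 1/150=0.0067, 14/150=0.0933, 55/150=0.3667
Proportions for Phyllonorycter sp. 3 (n=212): 39/212=0.1840, 53/212=0.2500, 10/212=0.0472, 47/212=0.2217, 1/212=0.0047, 30/212=0.1415, 32/212=0.1509
Σp_1ᵢ² = 0.1718² + 0.0881² + 0.2247² + 0.0837² + 0.1189² + 0.0132² + 0.2996² = 0.029515 + 0.007762 + 0.050490 + 0.007006 + 0.014137 + 0.000174 + 0.089760 = 0.198844
B_1 = 1 / 0.198844 = 5.0291
Σp_2ᵢ² = 0.1467² + 0.0067² + 0.3667² + 0.0133² + 0.0067² + 0.0933² + 0.3667² = 0.021521 + 0.000045 + 0.134469 + 0.000177 + 0.000045 + 0.008705 + 0.134469 = 0.299431
B_2 = 1 / 0.299431 = 3.3397
Σp_3ᵢ² = 0.1840² + 0.2500² + 0.0472² + 0.2217² + 0.0047² + 0.1415² + 0.1509² = 0.033856 + 0.062500 + 0.002228 + 0.049151 + 0.000022 + 0.020022 + 0.022771 = 0.190550
B_3 = 1 / 0.190550 = 5.2480
Ranking by B (broadest → narrowest): Phyllonorycter sp. 3 (5.25) > Phyllonorycter sp. 1 (5.03) > Phyllonorycter sp. 2 (3.34)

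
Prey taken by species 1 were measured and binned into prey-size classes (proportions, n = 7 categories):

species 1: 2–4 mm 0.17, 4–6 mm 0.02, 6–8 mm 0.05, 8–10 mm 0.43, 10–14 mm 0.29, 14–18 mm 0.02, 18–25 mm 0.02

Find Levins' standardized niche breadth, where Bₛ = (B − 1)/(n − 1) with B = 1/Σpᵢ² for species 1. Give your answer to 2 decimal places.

0.39

Σpᵢ² = 0.17² + 0.02² + 0.05² + 0.43² + 0.29² + 0.02² + 0.02² = 0.0289 + 0.0004 + 0.0025 + 0.1849 + 0.0841 + 0.0004 + 0.0004 = 0.3016
B = 1 / 0.3016 = 3.3156
Bₛ = (B − 1)/(n − 1) = (3.3156 − 1)/(7 − 1) = 2.3156/6 = 0.3859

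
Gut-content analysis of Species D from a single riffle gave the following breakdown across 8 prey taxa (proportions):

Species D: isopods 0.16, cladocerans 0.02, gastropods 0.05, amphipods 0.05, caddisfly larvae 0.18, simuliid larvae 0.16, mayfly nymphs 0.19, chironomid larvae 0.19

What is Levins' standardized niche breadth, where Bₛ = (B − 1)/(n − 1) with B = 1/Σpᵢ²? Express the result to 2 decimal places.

0.74

Σpᵢ² = 0.16² + 0.02² + 0.05² + 0.05² + 0.18² + 0.16² + 0.19² + 0.19² = 0.0256 + 0.0004 + 0.0025 + 0.0025 + 0.0324 + 0.0256 + 0.0361 + 0.0361 = 0.1612
B = 1 / 0.1612 = 6.2035
Bₛ = (B − 1)/(n − 1) = (6.2035 − 1)/(8 − 1) = 5.2035/7 = 0.7434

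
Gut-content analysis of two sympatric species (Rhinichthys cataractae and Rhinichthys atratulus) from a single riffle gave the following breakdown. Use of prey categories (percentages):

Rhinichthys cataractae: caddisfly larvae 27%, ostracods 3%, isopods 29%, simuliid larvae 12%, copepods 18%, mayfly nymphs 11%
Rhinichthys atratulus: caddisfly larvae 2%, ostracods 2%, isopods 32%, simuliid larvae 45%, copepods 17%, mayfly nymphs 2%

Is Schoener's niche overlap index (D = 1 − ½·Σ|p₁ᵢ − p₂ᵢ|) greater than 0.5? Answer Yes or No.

Yes

Convert percentages to proportions (divide by 100).
Σ|p₁ᵢ − p₂ᵢ| = 0.25 + 0.01 + 0.03 + 0.33 + 0.01 + 0.09 = 0.72
D = 1 − ½ × 0.72 = 1 − 0.360 = 0.6400
D = 0.6400 > 0.5 → Yes.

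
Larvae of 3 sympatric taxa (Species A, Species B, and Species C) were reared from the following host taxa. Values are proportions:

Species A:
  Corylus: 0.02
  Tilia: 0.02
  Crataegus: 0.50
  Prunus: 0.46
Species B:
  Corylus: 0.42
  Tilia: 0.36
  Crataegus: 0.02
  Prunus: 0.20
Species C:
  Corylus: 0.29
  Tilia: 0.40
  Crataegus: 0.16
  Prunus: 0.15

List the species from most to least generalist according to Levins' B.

Σp_Aᵢ² = 0.02² + 0.02² + 0.50² + 0.46² = 0.0004 + 0.0004 + 0.2500 + 0.2116 = 0.4624
B_A = 1 / 0.4624 = 2.1626
Σp_Bᵢ² = 0.42² + 0.36² + 0.02² + 0.20² = 0.1764 + 0.1296 + 0.0004 + 0.0400 = 0.3464
B_B = 1 / 0.3464 = 2.8868
Σp_Cᵢ² = 0.29² + 0.40² + 0.16² + 0.15² = 0.0841 + 0.1600 + 0.0256 + 0.0225 = 0.2922
B_C = 1 / 0.2922 = 3.4223
Ranking by B (broadest → narrowest): Species C (3.42) > Species B (2.89) > Species A (2.16)

Species C > Species B > Species A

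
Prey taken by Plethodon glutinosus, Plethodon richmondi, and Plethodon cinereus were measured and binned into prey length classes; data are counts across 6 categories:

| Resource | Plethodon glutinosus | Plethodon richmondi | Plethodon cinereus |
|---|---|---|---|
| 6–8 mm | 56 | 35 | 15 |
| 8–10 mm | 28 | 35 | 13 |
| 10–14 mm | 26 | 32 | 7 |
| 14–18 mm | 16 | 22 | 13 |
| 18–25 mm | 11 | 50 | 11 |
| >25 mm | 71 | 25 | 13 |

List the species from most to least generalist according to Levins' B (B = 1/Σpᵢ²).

Proportions for Plethodon glutinosus (n=208): 56/208=0.2692, 28/208=0.1346, 26/208=0.1250, 16/208=0.0769, 11/208=0.0529, 71/208=0.3413
Proportions for Plethodon richmondi (n=199): 35/199=0.1759, 35/199=0.1759, 32/199=0.1608, 22/199=0.1106, 50/199=0.2513, 25/199=0.1256
Proportions for Plethodon cinereus (n=72): 15/72=0.2083, 13/72=0.1806, 7/72=0.0972, 13/72=0.1806, 11/72=0.1528, 13/72=0.1806
Σp_glutᵢ² = 0.2692² + 0.1346² + 0.1250² + 0.0769² + 0.0529² + 0.3413² = 0.072469 + 0.018117 + 0.015625 + 0.005914 + 0.002798 + 0.116486 = 0.231409
B_glut = 1 / 0.231409 = 4.3214
Σp_richᵢ² = 0.1759² + 0.1759² + 0.1608² + 0.1106² + 0.2513² + 0.1256² = 0.030941 + 0.030941 + 0.025857 + 0.012232 + 0.063152 + 0.015775 = 0.178898
B_rich = 1 / 0.178898 = 5.5898
Σp_cineᵢ² = 0.2083² + 0.1806² + 0.0972² + 0.1806² + 0.1528² + 0.1806² = 0.043389 + 0.032616 + 0.009448 + 0.032616 + 0.023348 + 0.032616 = 0.174033
B_cine = 1 / 0.174033 = 5.7460
Ranking by B (broadest → narrowest): Plethodon cinereus (5.75) > Plethodon richmondi (5.59) > Plethodon glutinosus (4.32)

Plethodon cinereus > Plethodon richmondi > Plethodon glutinosus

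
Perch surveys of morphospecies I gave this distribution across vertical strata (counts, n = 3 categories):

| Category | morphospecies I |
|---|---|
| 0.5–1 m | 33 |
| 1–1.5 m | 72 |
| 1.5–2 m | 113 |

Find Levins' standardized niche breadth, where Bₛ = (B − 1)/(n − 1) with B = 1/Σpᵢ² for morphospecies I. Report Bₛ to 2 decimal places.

Proportions for morphospecies I (n=218): 33/218=0.1514, 72/218=0.3303, 113/218=0.5183
Σpᵢ² = 0.1514² + 0.3303² + 0.5183² = 0.022922 + 0.109098 + 0.268635 = 0.400655
B = 1 / 0.400655 = 2.4959
Bₛ = (B − 1)/(n − 1) = (2.4959 − 1)/(3 − 1) = 1.4959/2 = 0.7480

0.75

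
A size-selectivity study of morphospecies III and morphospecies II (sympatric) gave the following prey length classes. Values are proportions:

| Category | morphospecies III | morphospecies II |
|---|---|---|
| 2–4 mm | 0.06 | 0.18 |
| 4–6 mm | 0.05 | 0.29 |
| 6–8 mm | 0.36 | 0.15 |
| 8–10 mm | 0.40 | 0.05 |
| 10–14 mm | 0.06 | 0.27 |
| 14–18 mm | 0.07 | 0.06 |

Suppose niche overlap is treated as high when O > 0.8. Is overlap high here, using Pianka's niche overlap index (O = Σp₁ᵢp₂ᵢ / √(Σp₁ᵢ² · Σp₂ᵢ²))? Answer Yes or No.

Σ p₁ᵢp₂ᵢ = 0.0108 + 0.0145 + 0.0540 + 0.0200 + 0.0162 + 0.0042 = 0.1197
Σp_1ᵢ² = 0.06² + 0.05² + 0.36² + 0.40² + 0.06² + 0.07² = 0.0036 + 0.0025 + 0.1296 + 0.1600 + 0.0036 + 0.0049 = 0.3042
Σp_2ᵢ² = 0.18² + 0.29² + 0.15² + 0.05² + 0.27² + 0.06² = 0.0324 + 0.0841 + 0.0225 + 0.0025 + 0.0729 + 0.0036 = 0.2180
O = 0.1197 / √(0.3042 × 0.2180) = 0.1197 / 0.25752 = 0.4648
O = 0.4648 < 0.8 → No.

No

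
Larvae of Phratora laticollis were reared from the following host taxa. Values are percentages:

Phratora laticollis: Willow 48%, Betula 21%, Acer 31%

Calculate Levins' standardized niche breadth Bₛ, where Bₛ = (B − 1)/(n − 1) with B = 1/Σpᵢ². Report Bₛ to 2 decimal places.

Convert percentages to proportions (divide by 100).
Σpᵢ² = 0.48² + 0.21² + 0.31² = 0.2304 + 0.0441 + 0.0961 = 0.3706
B = 1 / 0.3706 = 2.6983
Bₛ = (B − 1)/(n − 1) = (2.6983 − 1)/(3 − 1) = 1.6983/2 = 0.8492

0.85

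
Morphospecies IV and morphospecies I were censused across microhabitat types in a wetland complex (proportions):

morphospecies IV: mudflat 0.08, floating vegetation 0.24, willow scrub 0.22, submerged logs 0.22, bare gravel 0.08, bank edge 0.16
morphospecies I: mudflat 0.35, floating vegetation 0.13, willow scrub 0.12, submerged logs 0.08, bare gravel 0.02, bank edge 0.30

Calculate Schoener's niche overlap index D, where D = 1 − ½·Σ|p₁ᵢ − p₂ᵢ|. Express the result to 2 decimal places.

0.59

Σ|p₁ᵢ − p₂ᵢ| = 0.27 + 0.11 + 0.10 + 0.14 + 0.06 + 0.14 = 0.82
D = 1 − ½ × 0.82 = 1 − 0.410 = 0.5900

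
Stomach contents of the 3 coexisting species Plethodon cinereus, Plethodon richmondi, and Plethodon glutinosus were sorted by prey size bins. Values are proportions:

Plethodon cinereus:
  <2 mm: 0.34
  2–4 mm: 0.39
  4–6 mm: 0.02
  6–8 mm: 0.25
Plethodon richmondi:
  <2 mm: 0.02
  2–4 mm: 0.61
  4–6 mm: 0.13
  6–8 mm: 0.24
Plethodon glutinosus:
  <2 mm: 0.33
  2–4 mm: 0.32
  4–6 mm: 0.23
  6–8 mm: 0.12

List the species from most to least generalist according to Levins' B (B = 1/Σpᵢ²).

Σp_cineᵢ² = 0.34² + 0.39² + 0.02² + 0.25² = 0.1156 + 0.1521 + 0.0004 + 0.0625 = 0.3306
B_cine = 1 / 0.3306 = 3.0248
Σp_richᵢ² = 0.02² + 0.61² + 0.13² + 0.24² = 0.0004 + 0.3721 + 0.0169 + 0.0576 = 0.4470
B_rich = 1 / 0.4470 = 2.2371
Σp_glutᵢ² = 0.33² + 0.32² + 0.23² + 0.12² = 0.1089 + 0.1024 + 0.0529 + 0.0144 = 0.2786
B_glut = 1 / 0.2786 = 3.5894
Ranking by B (broadest → narrowest): Plethodon glutinosus (3.59) > Plethodon cinereus (3.02) > Plethodon richmondi (2.24)

Plethodon glutinosus > Plethodon cinereus > Plethodon richmondi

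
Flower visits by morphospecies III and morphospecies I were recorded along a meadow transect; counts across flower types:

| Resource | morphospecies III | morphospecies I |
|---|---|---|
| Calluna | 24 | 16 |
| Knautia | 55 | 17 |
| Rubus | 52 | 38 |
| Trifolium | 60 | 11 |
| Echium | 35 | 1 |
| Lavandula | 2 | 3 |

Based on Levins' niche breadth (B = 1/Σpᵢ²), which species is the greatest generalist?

Proportions for morphospecies III (n=228): 24/228=0.1053, 55/228=0.2412, 52/228=0.2281, 60/228=0.2632, 35/228=0.1535, 2/228=0.0088
Proportions for morphospecies I (n=86): 16/86=0.1860, 17/86=0.1977, 38/86=0.4419, 11/86=0.1279, 1/86=0.0116, 3/86=0.0349
Σp_IIIᵢ² = 0.1053² + 0.2412² + 0.2281² + 0.2632² + 0.1535² + 0.0088² = 0.011088 + 0.058177 + 0.052030 + 0.069274 + 0.023562 + 0.000077 = 0.214208
B_III = 1 / 0.214208 = 4.6684
Σp_Iᵢ² = 0.1860² + 0.1977² + 0.4419² + 0.1279² + 0.0116² + 0.0349² = 0.034596 + 0.039085 + 0.195276 + 0.016358 + 0.000135 + 0.001218 = 0.286668
B_I = 1 / 0.286668 = 3.4884
Highest B → broadest niche (most generalist): morphospecies III (B = 4.67).

morphospecies III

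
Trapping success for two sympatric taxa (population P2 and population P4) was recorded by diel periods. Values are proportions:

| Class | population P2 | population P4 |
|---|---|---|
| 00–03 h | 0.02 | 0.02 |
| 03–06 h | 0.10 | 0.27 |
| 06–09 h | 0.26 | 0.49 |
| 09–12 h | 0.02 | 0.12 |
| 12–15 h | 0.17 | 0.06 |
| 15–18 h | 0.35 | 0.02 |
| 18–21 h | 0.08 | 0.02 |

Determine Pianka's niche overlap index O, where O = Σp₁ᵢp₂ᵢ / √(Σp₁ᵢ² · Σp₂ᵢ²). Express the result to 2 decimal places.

0.63

Σ p₁ᵢp₂ᵢ = 0.0004 + 0.0270 + 0.1274 + 0.0024 + 0.0102 + 0.0070 + 0.0016 = 0.1760
Σp_1ᵢ² = 0.02² + 0.10² + 0.26² + 0.02² + 0.17² + 0.35² + 0.08² = 0.0004 + 0.0100 + 0.0676 + 0.0004 + 0.0289 + 0.1225 + 0.0064 = 0.2362
Σp_2ᵢ² = 0.02² + 0.27² + 0.49² + 0.12² + 0.06² + 0.02² + 0.02² = 0.0004 + 0.0729 + 0.2401 + 0.0144 + 0.0036 + 0.0004 + 0.0004 = 0.3322
O = 0.1760 / √(0.2362 × 0.3322) = 0.1760 / 0.28012 = 0.6283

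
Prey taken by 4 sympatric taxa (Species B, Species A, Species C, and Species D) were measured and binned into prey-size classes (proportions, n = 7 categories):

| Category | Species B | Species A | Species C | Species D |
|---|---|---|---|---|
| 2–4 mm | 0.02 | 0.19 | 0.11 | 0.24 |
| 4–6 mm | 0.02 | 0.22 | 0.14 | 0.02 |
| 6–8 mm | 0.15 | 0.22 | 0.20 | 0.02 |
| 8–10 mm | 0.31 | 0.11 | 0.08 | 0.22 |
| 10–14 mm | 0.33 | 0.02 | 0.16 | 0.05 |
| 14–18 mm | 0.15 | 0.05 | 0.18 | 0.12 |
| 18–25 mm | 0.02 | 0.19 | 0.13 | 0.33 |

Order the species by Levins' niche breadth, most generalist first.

Σp_Bᵢ² = 0.02² + 0.02² + 0.15² + 0.31² + 0.33² + 0.15² + 0.02² = 0.0004 + 0.0004 + 0.0225 + 0.0961 + 0.1089 + 0.0225 + 0.0004 = 0.2512
B_B = 1 / 0.2512 = 3.9809
Σp_Aᵢ² = 0.19² + 0.22² + 0.22² + 0.11² + 0.02² + 0.05² + 0.19² = 0.0361 + 0.0484 + 0.0484 + 0.0121 + 0.0004 + 0.0025 + 0.0361 = 0.1840
B_A = 1 / 0.1840 = 5.4348
Σp_Cᵢ² = 0.11² + 0.14² + 0.20² + 0.08² + 0.16² + 0.18² + 0.13² = 0.0121 + 0.0196 + 0.0400 + 0.0064 + 0.0256 + 0.0324 + 0.0169 = 0.1530
B_C = 1 / 0.1530 = 6.5359
Σp_Dᵢ² = 0.24² + 0.02² + 0.02² + 0.22² + 0.05² + 0.12² + 0.33² = 0.0576 + 0.0004 + 0.0004 + 0.0484 + 0.0025 + 0.0144 + 0.1089 = 0.2326
B_D = 1 / 0.2326 = 4.2992
Ranking by B (broadest → narrowest): Species C (6.54) > Species A (5.43) > Species D (4.30) > Species B (3.98)

Species C > Species A > Species D > Species B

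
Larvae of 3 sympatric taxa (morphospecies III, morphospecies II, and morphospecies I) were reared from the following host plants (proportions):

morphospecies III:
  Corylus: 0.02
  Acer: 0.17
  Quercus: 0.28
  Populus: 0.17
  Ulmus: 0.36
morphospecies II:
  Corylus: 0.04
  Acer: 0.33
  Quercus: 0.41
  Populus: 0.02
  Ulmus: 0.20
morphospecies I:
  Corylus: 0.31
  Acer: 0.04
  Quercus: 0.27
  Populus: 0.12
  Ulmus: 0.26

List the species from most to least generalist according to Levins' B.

Σp_IIIᵢ² = 0.02² + 0.17² + 0.28² + 0.17² + 0.36² = 0.0004 + 0.0289 + 0.0784 + 0.0289 + 0.1296 = 0.2662
B_III = 1 / 0.2662 = 3.7566
Σp_IIᵢ² = 0.04² + 0.33² + 0.41² + 0.02² + 0.20² = 0.0016 + 0.1089 + 0.1681 + 0.0004 + 0.0400 = 0.3190
B_II = 1 / 0.3190 = 3.1348
Σp_Iᵢ² = 0.31² + 0.04² + 0.27² + 0.12² + 0.26² = 0.0961 + 0.0016 + 0.0729 + 0.0144 + 0.0676 = 0.2526
B_I = 1 / 0.2526 = 3.9588
Ranking by B (broadest → narrowest): morphospecies I (3.96) > morphospecies III (3.76) > morphospecies II (3.13)

morphospecies I > morphospecies III > morphospecies II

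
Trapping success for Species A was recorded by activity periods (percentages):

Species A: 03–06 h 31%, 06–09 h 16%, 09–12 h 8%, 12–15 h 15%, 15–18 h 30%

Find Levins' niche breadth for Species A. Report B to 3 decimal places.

Convert percentages to proportions (divide by 100).
Σpᵢ² = 0.31² + 0.16² + 0.08² + 0.15² + 0.30² = 0.0961 + 0.0256 + 0.0064 + 0.0225 + 0.0900 = 0.2406
B = 1 / 0.2406 = 4.15628

4.156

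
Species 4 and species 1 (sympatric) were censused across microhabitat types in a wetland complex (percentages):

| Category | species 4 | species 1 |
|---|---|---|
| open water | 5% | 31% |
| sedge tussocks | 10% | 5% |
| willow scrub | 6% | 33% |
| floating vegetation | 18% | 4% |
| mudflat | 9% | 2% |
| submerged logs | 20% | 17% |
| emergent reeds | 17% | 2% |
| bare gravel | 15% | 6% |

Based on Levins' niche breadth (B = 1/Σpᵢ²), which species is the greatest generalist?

species 4

Convert percentages to proportions (divide by 100).
Σp_4ᵢ² = 0.05² + 0.10² + 0.06² + 0.18² + 0.09² + 0.20² + 0.17² + 0.15² = 0.0025 + 0.0100 + 0.0036 + 0.0324 + 0.0081 + 0.0400 + 0.0289 + 0.0225 = 0.1480
B_4 = 1 / 0.1480 = 6.7568
Σp_1ᵢ² = 0.31² + 0.05² + 0.33² + 0.04² + 0.02² + 0.17² + 0.02² + 0.06² = 0.0961 + 0.0025 + 0.1089 + 0.0016 + 0.0004 + 0.0289 + 0.0004 + 0.0036 = 0.2424
B_1 = 1 / 0.2424 = 4.1254
Highest B → broadest niche (most generalist): species 4 (B = 6.76).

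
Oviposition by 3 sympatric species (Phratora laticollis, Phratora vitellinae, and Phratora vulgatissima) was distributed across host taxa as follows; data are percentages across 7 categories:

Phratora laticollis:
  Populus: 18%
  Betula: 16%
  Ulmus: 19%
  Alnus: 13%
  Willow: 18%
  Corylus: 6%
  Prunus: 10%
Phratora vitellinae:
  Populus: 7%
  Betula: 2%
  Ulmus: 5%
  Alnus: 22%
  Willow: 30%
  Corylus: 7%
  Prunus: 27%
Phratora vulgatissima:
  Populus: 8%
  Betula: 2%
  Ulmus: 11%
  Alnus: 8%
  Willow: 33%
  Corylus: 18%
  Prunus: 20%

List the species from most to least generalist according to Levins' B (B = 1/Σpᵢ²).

Phratora laticollis > Phratora vulgatissima > Phratora vitellinae

Convert percentages to proportions (divide by 100).
Σp_latiᵢ² = 0.18² + 0.16² + 0.19² + 0.13² + 0.18² + 0.06² + 0.10² = 0.0324 + 0.0256 + 0.0361 + 0.0169 + 0.0324 + 0.0036 + 0.0100 = 0.1570
B_lati = 1 / 0.1570 = 6.3694
Σp_viteᵢ² = 0.07² + 0.02² + 0.05² + 0.22² + 0.30² + 0.07² + 0.27² = 0.0049 + 0.0004 + 0.0025 + 0.0484 + 0.0900 + 0.0049 + 0.0729 = 0.2240
B_vite = 1 / 0.2240 = 4.4643
Σp_vulgᵢ² = 0.08² + 0.02² + 0.11² + 0.08² + 0.33² + 0.18² + 0.20² = 0.0064 + 0.0004 + 0.0121 + 0.0064 + 0.1089 + 0.0324 + 0.0400 = 0.2066
B_vulg = 1 / 0.2066 = 4.8403
Ranking by B (broadest → narrowest): Phratora laticollis (6.37) > Phratora vulgatissima (4.84) > Phratora vitellinae (4.46)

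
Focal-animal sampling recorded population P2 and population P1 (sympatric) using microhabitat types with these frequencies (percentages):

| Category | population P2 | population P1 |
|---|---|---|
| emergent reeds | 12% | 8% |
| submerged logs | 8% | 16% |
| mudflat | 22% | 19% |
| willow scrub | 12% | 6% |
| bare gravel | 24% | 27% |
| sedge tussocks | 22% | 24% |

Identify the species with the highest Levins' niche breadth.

Convert percentages to proportions (divide by 100).
Σp_P2ᵢ² = 0.12² + 0.08² + 0.22² + 0.12² + 0.24² + 0.22² = 0.0144 + 0.0064 + 0.0484 + 0.0144 + 0.0576 + 0.0484 = 0.1896
B_P2 = 1 / 0.1896 = 5.2743
Σp_P1ᵢ² = 0.08² + 0.16² + 0.19² + 0.06² + 0.27² + 0.24² = 0.0064 + 0.0256 + 0.0361 + 0.0036 + 0.0729 + 0.0576 = 0.2022
B_P1 = 1 / 0.2022 = 4.9456
Highest B → broadest niche (most generalist): population P2 (B = 5.27).

population P2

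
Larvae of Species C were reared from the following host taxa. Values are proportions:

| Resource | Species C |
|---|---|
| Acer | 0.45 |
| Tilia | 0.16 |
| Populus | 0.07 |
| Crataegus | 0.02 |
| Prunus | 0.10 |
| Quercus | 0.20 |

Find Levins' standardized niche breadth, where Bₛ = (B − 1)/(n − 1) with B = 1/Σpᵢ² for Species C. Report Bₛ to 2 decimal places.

0.51

Σpᵢ² = 0.45² + 0.16² + 0.07² + 0.02² + 0.10² + 0.20² = 0.2025 + 0.0256 + 0.0049 + 0.0004 + 0.0100 + 0.0400 = 0.2834
B = 1 / 0.2834 = 3.5286
Bₛ = (B − 1)/(n − 1) = (3.5286 − 1)/(6 − 1) = 2.5286/5 = 0.5057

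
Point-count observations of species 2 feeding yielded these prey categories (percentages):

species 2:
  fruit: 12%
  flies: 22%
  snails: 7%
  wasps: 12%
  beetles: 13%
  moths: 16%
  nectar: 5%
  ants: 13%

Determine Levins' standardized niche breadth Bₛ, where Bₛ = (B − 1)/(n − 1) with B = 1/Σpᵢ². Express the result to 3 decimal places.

Convert percentages to proportions (divide by 100).
Σpᵢ² = 0.12² + 0.22² + 0.07² + 0.12² + 0.13² + 0.16² + 0.05² + 0.13² = 0.0144 + 0.0484 + 0.0049 + 0.0144 + 0.0169 + 0.0256 + 0.0025 + 0.0169 = 0.1440
B = 1 / 0.1440 = 6.94444
Bₛ = (B − 1)/(n − 1) = (6.94444 − 1)/(8 − 1) = 5.94444/7 = 0.84921

0.849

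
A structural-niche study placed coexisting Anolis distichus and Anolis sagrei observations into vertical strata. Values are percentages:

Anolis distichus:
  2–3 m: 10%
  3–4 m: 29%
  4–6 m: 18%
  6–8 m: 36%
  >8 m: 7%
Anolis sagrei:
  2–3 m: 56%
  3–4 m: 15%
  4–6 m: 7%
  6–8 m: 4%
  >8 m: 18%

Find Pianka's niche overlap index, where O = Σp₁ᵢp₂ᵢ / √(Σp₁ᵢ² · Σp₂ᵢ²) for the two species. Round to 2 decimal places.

0.44

Convert percentages to proportions (divide by 100).
Σ p₁ᵢp₂ᵢ = 0.0560 + 0.0435 + 0.0126 + 0.0144 + 0.0126 = 0.1391
Σp_1ᵢ² = 0.10² + 0.29² + 0.18² + 0.36² + 0.07² = 0.0100 + 0.0841 + 0.0324 + 0.1296 + 0.0049 = 0.2610
Σp_2ᵢ² = 0.56² + 0.15² + 0.07² + 0.04² + 0.18² = 0.3136 + 0.0225 + 0.0049 + 0.0016 + 0.0324 = 0.3750
O = 0.1391 / √(0.2610 × 0.3750) = 0.1391 / 0.31285 = 0.4446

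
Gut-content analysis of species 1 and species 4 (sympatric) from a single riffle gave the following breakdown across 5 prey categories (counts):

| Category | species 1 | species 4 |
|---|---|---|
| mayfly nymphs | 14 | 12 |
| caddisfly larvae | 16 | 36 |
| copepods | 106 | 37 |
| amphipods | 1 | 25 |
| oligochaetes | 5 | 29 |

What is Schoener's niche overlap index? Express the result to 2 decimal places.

0.51

Proportions for species 1 (n=142): 14/142=0.0986, 16/142=0.1127, 106/142=0.7465, 1/142=0.0070, 5/142=0.0352
Proportions for species 4 (n=139): 12/139=0.0863, 36/139=0.2590, 37/139=0.2662, 25/139=0.1799, 29/139=0.2086
Σ|p₁ᵢ − p₂ᵢ| = 0.0123 + 0.1463 + 0.4803 + 0.1729 + 0.1734 = 0.9852
D = 1 − ½ × 0.9852 = 1 − 0.49260 = 0.50740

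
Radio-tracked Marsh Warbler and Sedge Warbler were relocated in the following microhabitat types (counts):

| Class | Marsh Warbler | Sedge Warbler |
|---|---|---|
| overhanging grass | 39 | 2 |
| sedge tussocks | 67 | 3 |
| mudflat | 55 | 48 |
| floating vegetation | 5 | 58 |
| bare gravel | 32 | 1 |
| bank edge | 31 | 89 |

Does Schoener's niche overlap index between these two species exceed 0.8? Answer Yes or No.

Proportions for Marsh Warbler (n=229): 39/229=0.1703, 67/229=0.2926, 55/229=0.2402, 5/229=0.0218, 32/229=0.1397, 31/229=0.1354
Proportions for Sedge Warbler (n=201): 2/201=0.0100, 3/201=0.0149, 48/201=0.2388, 58/201=0.2886, 1/201=0.0050, 89/201=0.4428
Σ|p₁ᵢ − p₂ᵢ| = 0.1603 + 0.2777 + 0.0014 + 0.2668 + 0.1347 + 0.3074 = 1.1483
D = 1 − ½ × 1.1483 = 1 − 0.57415 = 0.42585
D = 0.42585 < 0.8 → No.

No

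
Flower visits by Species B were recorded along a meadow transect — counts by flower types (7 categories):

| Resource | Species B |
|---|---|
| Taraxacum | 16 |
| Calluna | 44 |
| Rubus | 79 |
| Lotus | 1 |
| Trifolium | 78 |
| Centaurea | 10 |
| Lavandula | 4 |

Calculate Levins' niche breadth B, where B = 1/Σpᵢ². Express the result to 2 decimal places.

3.68

Proportions for Species B (n=232): 16/232=0.0690, 44/232=0.1897, 79/232=0.3405, 1/232=0.0043, 78/232=0.3362, 10/232=0.0431, 4/232=0.0172
Σpᵢ² = 0.0690² + 0.1897² + 0.3405² + 0.0043² + 0.3362² + 0.0431² + 0.0172² = 0.004761 + 0.035986 + 0.115940 + 0.000018 + 0.113030 + 0.001858 + 0.000296 = 0.271889
B = 1 / 0.271889 = 3.6780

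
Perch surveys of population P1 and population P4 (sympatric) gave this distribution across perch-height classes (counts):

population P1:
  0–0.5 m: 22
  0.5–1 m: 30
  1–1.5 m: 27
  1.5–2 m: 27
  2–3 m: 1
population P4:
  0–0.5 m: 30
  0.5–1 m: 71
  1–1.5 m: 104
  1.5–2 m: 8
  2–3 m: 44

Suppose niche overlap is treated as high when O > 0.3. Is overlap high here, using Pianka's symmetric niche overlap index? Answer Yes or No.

Yes

Proportions for population P1 (n=107): 22/107=0.2056, 30/107=0.2804, 27/107=0.2523, 27/107=0.2523, 1/107=0.0093
Proportions for population P4 (n=257): 30/257=0.1167, 71/257=0.2763, 104/257=0.4047, 8/257=0.0311, 44/257=0.1712
Σ p₁ᵢp₂ᵢ = 0.023994 + 0.077475 + 0.102106 + 0.007847 + 0.001592 = 0.213014
Σp_1ᵢ² = 0.2056² + 0.2804² + 0.2523² + 0.2523² + 0.0093² = 0.042271 + 0.078624 + 0.063655 + 0.063655 + 0.000086 = 0.248291
Σp_2ᵢ² = 0.1167² + 0.2763² + 0.4047² + 0.0311² + 0.1712² = 0.013619 + 0.076342 + 0.163782 + 0.000967 + 0.029309 = 0.284019
O = 0.213014 / √(0.248291 × 0.284019) = 0.213014 / 0.2655548 = 0.8021
O = 0.8021 > 0.3 → Yes.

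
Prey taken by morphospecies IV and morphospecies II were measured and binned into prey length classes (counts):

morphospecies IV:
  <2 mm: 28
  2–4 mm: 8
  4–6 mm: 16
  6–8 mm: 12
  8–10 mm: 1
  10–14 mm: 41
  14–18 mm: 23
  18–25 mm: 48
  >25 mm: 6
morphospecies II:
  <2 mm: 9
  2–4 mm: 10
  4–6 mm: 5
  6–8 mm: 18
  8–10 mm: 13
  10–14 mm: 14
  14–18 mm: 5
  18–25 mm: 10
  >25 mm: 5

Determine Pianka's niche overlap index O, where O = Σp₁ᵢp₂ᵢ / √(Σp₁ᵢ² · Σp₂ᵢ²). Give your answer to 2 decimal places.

Proportions for morphospecies IV (n=183): 28/183=0.1530, 8/183=0.0437, 16/183=0.0874, 12/183=0.0656, 1/183=0.0055, 41/183=0.2240, 23/183=0.1257, 48/183=0.2623, 6/183=0.0328
Proportions for morphospecies II (n=89): 9/89=0.1011, 10/89=0.1124, 5/89=0.0562, 18/89=0.2022, 13/89=0.1461, 14/89=0.1573, 5/89=0.0562, 10/89=0.1124, 5/89=0.0562
Σ p₁ᵢp₂ᵢ = 0.015468 + 0.004912 + 0.004912 + 0.013264 + 0.000804 + 0.035235 + 0.007064 + 0.029483 + 0.001843 = 0.112985
Σp_1ᵢ² = 0.1530² + 0.0437² + 0.0874² + 0.0656² + 0.0055² + 0.2240² + 0.1257² + 0.2623² + 0.0328² = 0.023409 + 0.001910 + 0.007639 + 0.004303 + 0.000030 + 0.050176 + 0.015800 + 0.068801 + 0.001076 = 0.173144
Σp_2ᵢ² = 0.1011² + 0.1124² + 0.0562² + 0.2022² + 0.1461² + 0.1573² + 0.0562² + 0.1124² + 0.0562² = 0.010221 + 0.012634 + 0.003158 + 0.040885 + 0.021345 + 0.024743 + 0.003158 + 0.012634 + 0.003158 = 0.131936
O = 0.112985 / √(0.173144 × 0.131936) = 0.112985 / 0.1511421 = 0.7475

0.75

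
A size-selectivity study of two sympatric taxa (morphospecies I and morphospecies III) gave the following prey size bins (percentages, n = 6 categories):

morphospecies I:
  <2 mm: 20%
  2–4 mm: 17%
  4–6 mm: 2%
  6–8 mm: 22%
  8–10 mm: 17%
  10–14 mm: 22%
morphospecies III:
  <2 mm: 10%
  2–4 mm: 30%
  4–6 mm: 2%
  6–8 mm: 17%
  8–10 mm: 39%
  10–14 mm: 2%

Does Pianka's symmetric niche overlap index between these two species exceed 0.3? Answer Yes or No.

Convert percentages to proportions (divide by 100).
Σ p₁ᵢp₂ᵢ = 0.0200 + 0.0510 + 0.0004 + 0.0374 + 0.0663 + 0.0044 = 0.1795
Σp_1ᵢ² = 0.20² + 0.17² + 0.02² + 0.22² + 0.17² + 0.22² = 0.0400 + 0.0289 + 0.0004 + 0.0484 + 0.0289 + 0.0484 = 0.1950
Σp_2ᵢ² = 0.10² + 0.30² + 0.02² + 0.17² + 0.39² + 0.02² = 0.0100 + 0.0900 + 0.0004 + 0.0289 + 0.1521 + 0.0004 = 0.2818
O = 0.1795 / √(0.1950 × 0.2818) = 0.1795 / 0.23442 = 0.7657
O = 0.7657 > 0.3 → Yes.

Yes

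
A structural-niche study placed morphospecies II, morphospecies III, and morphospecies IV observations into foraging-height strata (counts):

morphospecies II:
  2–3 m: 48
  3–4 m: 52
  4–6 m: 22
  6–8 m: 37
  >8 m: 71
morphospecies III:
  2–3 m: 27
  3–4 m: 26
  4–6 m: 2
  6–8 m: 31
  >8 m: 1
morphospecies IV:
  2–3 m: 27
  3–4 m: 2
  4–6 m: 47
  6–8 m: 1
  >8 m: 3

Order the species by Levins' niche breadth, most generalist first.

morphospecies II > morphospecies III > morphospecies IV

Proportions for morphospecies II (n=230): 48/230=0.2087, 52/230=0.2261, 22/230=0.0957, 37/230=0.1609, 71/230=0.3087
Proportions for morphospecies III (n=87): 27/87=0.3103, 26/87=0.2989, 2/87=0.0230, 31/87=0.3563, 1/87=0.0115
Proportions for morphospecies IV (n=80): 27/80=0.3375, 2/80=0.0250, 47/80=0.5875, 1/80=0.0125, 3/80=0.0375
Σp_IIᵢ² = 0.2087² + 0.2261² + 0.0957² + 0.1609² + 0.3087² = 0.043556 + 0.051121 + 0.009158 + 0.025889 + 0.095296 = 0.225020
B_II = 1 / 0.225020 = 4.4440
Σp_IIIᵢ² = 0.3103² + 0.2989² + 0.0230² + 0.3563² + 0.0115² = 0.096286 + 0.089341 + 0.000529 + 0.126950 + 0.000132 = 0.313238
B_III = 1 / 0.313238 = 3.1925
Σp_IVᵢ² = 0.3375² + 0.0250² + 0.5875² + 0.0125² + 0.0375² = 0.113906 + 0.000625 + 0.345156 + 0.000156 + 0.001406 = 0.461249
B_IV = 1 / 0.461249 = 2.1680
Ranking by B (broadest → narrowest): morphospecies II (4.44) > morphospecies III (3.19) > morphospecies IV (2.17)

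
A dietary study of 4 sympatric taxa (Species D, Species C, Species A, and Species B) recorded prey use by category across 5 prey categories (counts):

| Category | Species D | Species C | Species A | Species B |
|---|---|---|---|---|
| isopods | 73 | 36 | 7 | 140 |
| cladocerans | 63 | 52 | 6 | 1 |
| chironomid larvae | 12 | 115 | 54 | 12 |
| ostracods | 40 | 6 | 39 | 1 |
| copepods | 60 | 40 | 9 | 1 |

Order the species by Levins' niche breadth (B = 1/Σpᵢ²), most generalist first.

Proportions for Species D (n=248): 73/248=0.2944, 63/248=0.2540, 12/248=0.0484, 40/248=0.1613, 60/248=0.2419
Proportions for Species C (n=249): 36/249=0.1446, 52/249=0.2088, 115/249=0.4618, 6/249=0.0241, 40/249=0.1606
Proportions for Species A (n=115): 7/115=0.0609, 6/115=0.0522, 54/115=0.4696, 39/115=0.3391, 9/115=0.0783
Proportions for Species B (n=155): 140/155=0.9032, 1/155=0.0065, 12/155=0.0774, 1/155=0.0065, 1/155=0.0065
Σp_Dᵢ² = 0.2944² + 0.2540² + 0.0484² + 0.1613² + 0.2419² = 0.086671 + 0.064516 + 0.002343 + 0.026018 + 0.058516 = 0.238064
B_D = 1 / 0.238064 = 4.2006
Σp_Cᵢ² = 0.1446² + 0.2088² + 0.4618² + 0.0241² + 0.1606² = 0.020909 + 0.043597 + 0.213259 + 0.000581 + 0.025792 = 0.304138
B_C = 1 / 0.304138 = 3.2880
Σp_Aᵢ² = 0.0609² + 0.0522² + 0.4696² + 0.3391² + 0.0783² = 0.003709 + 0.002725 + 0.220524 + 0.114989 + 0.006131 = 0.348078
B_A = 1 / 0.348078 = 2.8729
Σp_Bᵢ² = 0.9032² + 0.0065² + 0.0774² + 0.0065² + 0.0065² = 0.815770 + 0.000042 + 0.005991 + 0.000042 + 0.000042 = 0.821887
B_B = 1 / 0.821887 = 1.2167
Ranking by B (broadest → narrowest): Species D (4.20) > Species C (3.29) > Species A (2.87) > Species B (1.22)

Species D > Species C > Species A > Species B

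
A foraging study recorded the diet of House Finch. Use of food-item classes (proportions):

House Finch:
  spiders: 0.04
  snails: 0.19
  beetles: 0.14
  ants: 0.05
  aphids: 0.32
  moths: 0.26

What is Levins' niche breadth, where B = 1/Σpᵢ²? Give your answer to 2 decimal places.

4.35

Σpᵢ² = 0.04² + 0.19² + 0.14² + 0.05² + 0.32² + 0.26² = 0.0016 + 0.0361 + 0.0196 + 0.0025 + 0.1024 + 0.0676 = 0.2298
B = 1 / 0.2298 = 4.3516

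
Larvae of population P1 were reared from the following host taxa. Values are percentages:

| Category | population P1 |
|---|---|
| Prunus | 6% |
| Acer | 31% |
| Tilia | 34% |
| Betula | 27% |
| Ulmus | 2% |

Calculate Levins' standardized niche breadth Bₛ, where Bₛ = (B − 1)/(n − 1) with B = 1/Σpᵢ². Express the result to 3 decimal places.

0.616

Convert percentages to proportions (divide by 100).
Σpᵢ² = 0.06² + 0.31² + 0.34² + 0.27² + 0.02² = 0.0036 + 0.0961 + 0.1156 + 0.0729 + 0.0004 = 0.2886
B = 1 / 0.2886 = 3.46500
Bₛ = (B − 1)/(n − 1) = (3.46500 − 1)/(5 − 1) = 2.46500/4 = 0.61625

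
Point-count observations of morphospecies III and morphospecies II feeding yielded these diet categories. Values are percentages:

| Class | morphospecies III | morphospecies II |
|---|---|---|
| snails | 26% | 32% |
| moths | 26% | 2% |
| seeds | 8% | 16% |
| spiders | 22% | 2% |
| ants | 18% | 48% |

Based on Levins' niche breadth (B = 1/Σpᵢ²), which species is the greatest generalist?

Convert percentages to proportions (divide by 100).
Σp_IIIᵢ² = 0.26² + 0.26² + 0.08² + 0.22² + 0.18² = 0.0676 + 0.0676 + 0.0064 + 0.0484 + 0.0324 = 0.2224
B_III = 1 / 0.2224 = 4.4964
Σp_IIᵢ² = 0.32² + 0.02² + 0.16² + 0.02² + 0.48² = 0.1024 + 0.0004 + 0.0256 + 0.0004 + 0.2304 = 0.3592
B_II = 1 / 0.3592 = 2.7840
Highest B → broadest niche (most generalist): morphospecies III (B = 4.50).

morphospecies III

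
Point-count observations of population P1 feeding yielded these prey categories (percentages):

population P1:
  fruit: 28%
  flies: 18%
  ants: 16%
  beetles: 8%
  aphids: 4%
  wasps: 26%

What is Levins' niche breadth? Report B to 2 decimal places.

4.72

Convert percentages to proportions (divide by 100).
Σpᵢ² = 0.28² + 0.18² + 0.16² + 0.08² + 0.04² + 0.26² = 0.0784 + 0.0324 + 0.0256 + 0.0064 + 0.0016 + 0.0676 = 0.2120
B = 1 / 0.2120 = 4.7170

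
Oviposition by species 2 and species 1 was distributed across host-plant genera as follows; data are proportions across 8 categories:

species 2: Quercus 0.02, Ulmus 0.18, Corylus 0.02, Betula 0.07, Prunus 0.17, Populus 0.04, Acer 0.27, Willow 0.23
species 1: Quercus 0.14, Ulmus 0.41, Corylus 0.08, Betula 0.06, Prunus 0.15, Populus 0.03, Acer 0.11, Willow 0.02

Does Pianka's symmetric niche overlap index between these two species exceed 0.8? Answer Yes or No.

No

Σ p₁ᵢp₂ᵢ = 0.0028 + 0.0738 + 0.0016 + 0.0042 + 0.0255 + 0.0012 + 0.0297 + 0.0046 = 0.1434
Σp_1ᵢ² = 0.02² + 0.18² + 0.02² + 0.07² + 0.17² + 0.04² + 0.27² + 0.23² = 0.0004 + 0.0324 + 0.0004 + 0.0049 + 0.0289 + 0.0016 + 0.0729 + 0.0529 = 0.1944
Σp_2ᵢ² = 0.14² + 0.41² + 0.08² + 0.06² + 0.15² + 0.03² + 0.11² + 0.02² = 0.0196 + 0.1681 + 0.0064 + 0.0036 + 0.0225 + 0.0009 + 0.0121 + 0.0004 = 0.2336
O = 0.1434 / √(0.1944 × 0.2336) = 0.1434 / 0.21310 = 0.6729
O = 0.6729 < 0.8 → No.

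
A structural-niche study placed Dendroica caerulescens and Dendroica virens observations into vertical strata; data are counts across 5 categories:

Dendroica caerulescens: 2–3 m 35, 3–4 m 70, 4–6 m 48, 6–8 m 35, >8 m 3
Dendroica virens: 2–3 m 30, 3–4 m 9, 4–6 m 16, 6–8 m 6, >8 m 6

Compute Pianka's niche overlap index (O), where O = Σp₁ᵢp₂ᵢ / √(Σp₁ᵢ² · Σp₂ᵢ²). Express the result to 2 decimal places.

Proportions for Dendroica caerulescens (n=191): 35/191=0.1832, 70/191=0.3665, 48/191=0.2513, 35/191=0.1832, 3/191=0.0157
Proportions for Dendroica virens (n=67): 30/67=0.4478, 9/67=0.1343, 16/67=0.2388, 6/67=0.0896, 6/67=0.0896
Σ p₁ᵢp₂ᵢ = 0.082037 + 0.049221 + 0.060010 + 0.016415 + 0.001407 = 0.209090
Σp_1ᵢ² = 0.1832² + 0.3665² + 0.2513² + 0.1832² + 0.0157² = 0.033562 + 0.134322 + 0.063152 + 0.033562 + 0.000246 = 0.264844
Σp_2ᵢ² = 0.4478² + 0.1343² + 0.2388² + 0.0896² + 0.0896² = 0.200525 + 0.018036 + 0.057025 + 0.008028 + 0.008028 = 0.291642
O = 0.209090 / √(0.264844 × 0.291642) = 0.209090 / 0.2779202 = 0.7523

0.75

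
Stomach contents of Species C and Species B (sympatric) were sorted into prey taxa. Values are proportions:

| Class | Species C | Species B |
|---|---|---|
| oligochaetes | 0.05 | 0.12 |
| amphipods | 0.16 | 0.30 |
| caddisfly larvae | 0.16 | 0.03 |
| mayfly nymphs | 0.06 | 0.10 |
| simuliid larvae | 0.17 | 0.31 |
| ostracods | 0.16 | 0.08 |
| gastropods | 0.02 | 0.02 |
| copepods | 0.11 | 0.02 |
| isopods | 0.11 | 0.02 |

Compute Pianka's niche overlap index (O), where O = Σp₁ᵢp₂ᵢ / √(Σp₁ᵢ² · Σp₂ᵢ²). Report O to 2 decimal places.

Σ p₁ᵢp₂ᵢ = 0.0060 + 0.0480 + 0.0048 + 0.0060 + 0.0527 + 0.0128 + 0.0004 + 0.0022 + 0.0022 = 0.1351
Σp_1ᵢ² = 0.05² + 0.16² + 0.16² + 0.06² + 0.17² + 0.16² + 0.02² + 0.11² + 0.11² = 0.0025 + 0.0256 + 0.0256 + 0.0036 + 0.0289 + 0.0256 + 0.0004 + 0.0121 + 0.0121 = 0.1364
Σp_2ᵢ² = 0.12² + 0.30² + 0.03² + 0.10² + 0.31² + 0.08² + 0.02² + 0.02² + 0.02² = 0.0144 + 0.0900 + 0.0009 + 0.0100 + 0.0961 + 0.0064 + 0.0004 + 0.0004 + 0.0004 = 0.2190
O = 0.1351 / √(0.1364 × 0.2190) = 0.1351 / 0.17283 = 0.7817

0.78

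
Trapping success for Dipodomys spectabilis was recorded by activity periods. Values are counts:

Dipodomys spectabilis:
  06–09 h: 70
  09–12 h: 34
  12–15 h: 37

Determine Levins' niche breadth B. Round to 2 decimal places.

Proportions for Dipodomys spectabilis (n=141): 70/141=0.4965, 34/141=0.2411, 37/141=0.2624
Σpᵢ² = 0.4965² + 0.2411² + 0.2624² = 0.246512 + 0.058129 + 0.068854 = 0.373495
B = 1 / 0.373495 = 2.6774

2.68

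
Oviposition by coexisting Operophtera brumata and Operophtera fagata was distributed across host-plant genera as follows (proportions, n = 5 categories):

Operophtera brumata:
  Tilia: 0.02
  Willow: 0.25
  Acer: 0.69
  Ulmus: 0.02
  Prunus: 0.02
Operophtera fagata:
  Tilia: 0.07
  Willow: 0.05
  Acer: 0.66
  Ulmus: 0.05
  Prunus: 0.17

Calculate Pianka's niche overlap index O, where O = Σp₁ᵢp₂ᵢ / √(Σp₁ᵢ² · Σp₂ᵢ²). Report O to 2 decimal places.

Σ p₁ᵢp₂ᵢ = 0.0014 + 0.0125 + 0.4554 + 0.0010 + 0.0034 = 0.4737
Σp_1ᵢ² = 0.02² + 0.25² + 0.69² + 0.02² + 0.02² = 0.0004 + 0.0625 + 0.4761 + 0.0004 + 0.0004 = 0.5398
Σp_2ᵢ² = 0.07² + 0.05² + 0.66² + 0.05² + 0.17² = 0.0049 + 0.0025 + 0.4356 + 0.0025 + 0.0289 = 0.4744
O = 0.4737 / √(0.5398 × 0.4744) = 0.4737 / 0.50604 = 0.9361

0.94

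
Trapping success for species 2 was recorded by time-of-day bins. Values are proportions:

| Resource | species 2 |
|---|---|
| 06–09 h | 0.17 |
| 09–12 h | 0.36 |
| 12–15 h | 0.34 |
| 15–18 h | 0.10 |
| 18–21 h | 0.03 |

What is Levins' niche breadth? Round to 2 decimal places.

3.51

Σpᵢ² = 0.17² + 0.36² + 0.34² + 0.10² + 0.03² = 0.0289 + 0.1296 + 0.1156 + 0.0100 + 0.0009 = 0.2850
B = 1 / 0.2850 = 3.5088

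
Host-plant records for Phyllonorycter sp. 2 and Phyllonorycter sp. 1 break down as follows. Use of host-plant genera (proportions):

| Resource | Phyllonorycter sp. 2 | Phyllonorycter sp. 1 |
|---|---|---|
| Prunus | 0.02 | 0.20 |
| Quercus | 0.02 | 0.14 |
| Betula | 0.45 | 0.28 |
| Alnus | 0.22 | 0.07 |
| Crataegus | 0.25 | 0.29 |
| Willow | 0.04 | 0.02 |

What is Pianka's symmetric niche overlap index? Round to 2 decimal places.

Σ p₁ᵢp₂ᵢ = 0.0040 + 0.0028 + 0.1260 + 0.0154 + 0.0725 + 0.0008 = 0.2215
Σp_1ᵢ² = 0.02² + 0.02² + 0.45² + 0.22² + 0.25² + 0.04² = 0.0004 + 0.0004 + 0.2025 + 0.0484 + 0.0625 + 0.0016 = 0.3158
Σp_2ᵢ² = 0.20² + 0.14² + 0.28² + 0.07² + 0.29² + 0.02² = 0.0400 + 0.0196 + 0.0784 + 0.0049 + 0.0841 + 0.0004 = 0.2274
O = 0.2215 / √(0.3158 × 0.2274) = 0.2215 / 0.26798 = 0.8266

0.83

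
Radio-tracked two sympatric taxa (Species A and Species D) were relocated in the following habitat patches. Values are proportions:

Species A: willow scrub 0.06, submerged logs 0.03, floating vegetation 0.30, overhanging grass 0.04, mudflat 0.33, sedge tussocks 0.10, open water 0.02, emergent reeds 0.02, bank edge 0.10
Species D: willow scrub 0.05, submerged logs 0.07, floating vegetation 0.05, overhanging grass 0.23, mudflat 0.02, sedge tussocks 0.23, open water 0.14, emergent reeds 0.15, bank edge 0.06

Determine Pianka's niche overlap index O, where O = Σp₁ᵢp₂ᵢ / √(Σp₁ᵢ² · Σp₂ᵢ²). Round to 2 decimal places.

Σ p₁ᵢp₂ᵢ = 0.0030 + 0.0021 + 0.0150 + 0.0092 + 0.0066 + 0.0230 + 0.0028 + 0.0030 + 0.0060 = 0.0707
Σp_1ᵢ² = 0.06² + 0.03² + 0.30² + 0.04² + 0.33² + 0.10² + 0.02² + 0.02² + 0.10² = 0.0036 + 0.0009 + 0.0900 + 0.0016 + 0.1089 + 0.0100 + 0.0004 + 0.0004 + 0.0100 = 0.2258
Σp_2ᵢ² = 0.05² + 0.07² + 0.05² + 0.23² + 0.02² + 0.23² + 0.14² + 0.15² + 0.06² = 0.0025 + 0.0049 + 0.0025 + 0.0529 + 0.0004 + 0.0529 + 0.0196 + 0.0225 + 0.0036 = 0.1618
O = 0.0707 / √(0.2258 × 0.1618) = 0.0707 / 0.19114 = 0.3699

0.37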